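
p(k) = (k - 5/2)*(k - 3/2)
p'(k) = 2*k - 4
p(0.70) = 1.44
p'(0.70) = -2.60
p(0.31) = 2.61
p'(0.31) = -3.38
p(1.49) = 0.01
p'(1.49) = -1.02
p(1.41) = 0.10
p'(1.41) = -1.18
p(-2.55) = 20.45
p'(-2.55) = -9.10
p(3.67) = 2.54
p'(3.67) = 3.34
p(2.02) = -0.25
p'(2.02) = 0.04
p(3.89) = 3.32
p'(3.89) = 3.78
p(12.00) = 99.75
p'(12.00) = 20.00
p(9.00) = 48.75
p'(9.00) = 14.00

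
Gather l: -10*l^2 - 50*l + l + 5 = -10*l^2 - 49*l + 5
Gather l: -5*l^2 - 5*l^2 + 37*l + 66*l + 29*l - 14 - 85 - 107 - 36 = -10*l^2 + 132*l - 242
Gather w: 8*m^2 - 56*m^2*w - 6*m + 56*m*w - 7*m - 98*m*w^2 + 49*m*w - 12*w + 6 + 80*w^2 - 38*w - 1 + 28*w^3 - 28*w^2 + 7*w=8*m^2 - 13*m + 28*w^3 + w^2*(52 - 98*m) + w*(-56*m^2 + 105*m - 43) + 5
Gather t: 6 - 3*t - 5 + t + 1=2 - 2*t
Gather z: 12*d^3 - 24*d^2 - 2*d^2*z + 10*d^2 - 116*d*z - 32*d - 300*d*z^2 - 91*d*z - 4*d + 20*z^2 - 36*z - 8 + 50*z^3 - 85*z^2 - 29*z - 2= 12*d^3 - 14*d^2 - 36*d + 50*z^3 + z^2*(-300*d - 65) + z*(-2*d^2 - 207*d - 65) - 10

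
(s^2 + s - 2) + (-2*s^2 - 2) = -s^2 + s - 4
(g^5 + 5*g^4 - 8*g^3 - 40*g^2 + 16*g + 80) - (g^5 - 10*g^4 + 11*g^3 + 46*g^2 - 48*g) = 15*g^4 - 19*g^3 - 86*g^2 + 64*g + 80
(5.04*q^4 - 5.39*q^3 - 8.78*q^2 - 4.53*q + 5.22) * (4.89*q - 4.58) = 24.6456*q^5 - 49.4403*q^4 - 18.248*q^3 + 18.0607*q^2 + 46.2732*q - 23.9076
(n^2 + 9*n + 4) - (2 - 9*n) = n^2 + 18*n + 2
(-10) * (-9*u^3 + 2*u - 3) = 90*u^3 - 20*u + 30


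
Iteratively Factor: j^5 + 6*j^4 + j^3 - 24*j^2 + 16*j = (j - 1)*(j^4 + 7*j^3 + 8*j^2 - 16*j) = (j - 1)^2*(j^3 + 8*j^2 + 16*j) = (j - 1)^2*(j + 4)*(j^2 + 4*j) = j*(j - 1)^2*(j + 4)*(j + 4)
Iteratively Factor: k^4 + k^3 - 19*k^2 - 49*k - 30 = (k + 3)*(k^3 - 2*k^2 - 13*k - 10) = (k + 1)*(k + 3)*(k^2 - 3*k - 10) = (k + 1)*(k + 2)*(k + 3)*(k - 5)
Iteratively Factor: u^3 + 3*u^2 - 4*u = (u + 4)*(u^2 - u) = u*(u + 4)*(u - 1)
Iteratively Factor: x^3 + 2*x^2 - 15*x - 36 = (x + 3)*(x^2 - x - 12) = (x + 3)^2*(x - 4)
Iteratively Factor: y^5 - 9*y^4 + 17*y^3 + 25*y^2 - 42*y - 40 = (y - 5)*(y^4 - 4*y^3 - 3*y^2 + 10*y + 8) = (y - 5)*(y - 4)*(y^3 - 3*y - 2) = (y - 5)*(y - 4)*(y + 1)*(y^2 - y - 2) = (y - 5)*(y - 4)*(y + 1)^2*(y - 2)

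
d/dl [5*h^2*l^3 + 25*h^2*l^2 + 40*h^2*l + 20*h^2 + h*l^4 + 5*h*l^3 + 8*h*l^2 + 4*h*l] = h*(15*h*l^2 + 50*h*l + 40*h + 4*l^3 + 15*l^2 + 16*l + 4)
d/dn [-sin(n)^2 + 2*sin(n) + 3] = 2*(1 - sin(n))*cos(n)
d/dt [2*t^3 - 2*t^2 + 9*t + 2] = 6*t^2 - 4*t + 9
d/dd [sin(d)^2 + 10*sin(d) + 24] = 2*(sin(d) + 5)*cos(d)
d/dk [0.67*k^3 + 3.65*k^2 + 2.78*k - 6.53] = 2.01*k^2 + 7.3*k + 2.78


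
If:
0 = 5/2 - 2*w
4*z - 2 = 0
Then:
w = 5/4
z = 1/2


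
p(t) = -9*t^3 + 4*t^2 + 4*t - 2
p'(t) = -27*t^2 + 8*t + 4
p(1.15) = -5.80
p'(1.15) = -22.51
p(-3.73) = 505.79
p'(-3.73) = -401.49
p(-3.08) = 286.59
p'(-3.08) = -276.77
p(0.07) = -1.70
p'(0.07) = 4.43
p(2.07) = -56.41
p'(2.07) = -95.13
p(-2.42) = 139.30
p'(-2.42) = -173.48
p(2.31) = -82.35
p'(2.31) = -121.59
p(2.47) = -103.34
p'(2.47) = -140.96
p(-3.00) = 265.00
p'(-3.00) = -263.00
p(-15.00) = 31213.00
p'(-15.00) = -6191.00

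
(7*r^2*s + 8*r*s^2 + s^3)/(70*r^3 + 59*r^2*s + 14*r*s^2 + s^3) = s*(r + s)/(10*r^2 + 7*r*s + s^2)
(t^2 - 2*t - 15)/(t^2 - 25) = (t + 3)/(t + 5)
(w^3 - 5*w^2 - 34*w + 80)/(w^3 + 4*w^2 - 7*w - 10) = (w - 8)/(w + 1)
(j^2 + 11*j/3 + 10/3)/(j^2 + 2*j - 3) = (3*j^2 + 11*j + 10)/(3*(j^2 + 2*j - 3))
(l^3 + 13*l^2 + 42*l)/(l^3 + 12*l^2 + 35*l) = (l + 6)/(l + 5)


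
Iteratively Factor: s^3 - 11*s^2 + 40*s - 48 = (s - 3)*(s^2 - 8*s + 16) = (s - 4)*(s - 3)*(s - 4)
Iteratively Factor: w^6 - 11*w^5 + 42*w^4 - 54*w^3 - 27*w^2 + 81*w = (w - 3)*(w^5 - 8*w^4 + 18*w^3 - 27*w) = (w - 3)^2*(w^4 - 5*w^3 + 3*w^2 + 9*w) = w*(w - 3)^2*(w^3 - 5*w^2 + 3*w + 9) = w*(w - 3)^3*(w^2 - 2*w - 3) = w*(w - 3)^4*(w + 1)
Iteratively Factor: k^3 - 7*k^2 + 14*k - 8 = (k - 1)*(k^2 - 6*k + 8) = (k - 4)*(k - 1)*(k - 2)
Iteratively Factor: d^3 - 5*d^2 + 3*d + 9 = (d - 3)*(d^2 - 2*d - 3) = (d - 3)*(d + 1)*(d - 3)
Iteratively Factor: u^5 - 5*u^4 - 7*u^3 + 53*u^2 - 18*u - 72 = (u + 1)*(u^4 - 6*u^3 - u^2 + 54*u - 72) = (u - 2)*(u + 1)*(u^3 - 4*u^2 - 9*u + 36) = (u - 2)*(u + 1)*(u + 3)*(u^2 - 7*u + 12) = (u - 3)*(u - 2)*(u + 1)*(u + 3)*(u - 4)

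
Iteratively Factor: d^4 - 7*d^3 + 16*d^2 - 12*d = (d - 2)*(d^3 - 5*d^2 + 6*d) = (d - 3)*(d - 2)*(d^2 - 2*d) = (d - 3)*(d - 2)^2*(d)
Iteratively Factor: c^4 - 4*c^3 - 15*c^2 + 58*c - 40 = (c - 2)*(c^3 - 2*c^2 - 19*c + 20) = (c - 5)*(c - 2)*(c^2 + 3*c - 4) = (c - 5)*(c - 2)*(c - 1)*(c + 4)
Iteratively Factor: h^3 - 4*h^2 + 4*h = (h - 2)*(h^2 - 2*h) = h*(h - 2)*(h - 2)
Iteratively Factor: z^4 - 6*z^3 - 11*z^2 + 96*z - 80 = (z - 1)*(z^3 - 5*z^2 - 16*z + 80) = (z - 5)*(z - 1)*(z^2 - 16) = (z - 5)*(z - 1)*(z + 4)*(z - 4)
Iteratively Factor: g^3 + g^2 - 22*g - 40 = (g + 4)*(g^2 - 3*g - 10) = (g - 5)*(g + 4)*(g + 2)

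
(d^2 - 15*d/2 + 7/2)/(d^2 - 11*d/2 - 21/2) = (2*d - 1)/(2*d + 3)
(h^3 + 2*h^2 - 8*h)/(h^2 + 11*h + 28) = h*(h - 2)/(h + 7)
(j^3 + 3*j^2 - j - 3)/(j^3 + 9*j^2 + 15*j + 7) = (j^2 + 2*j - 3)/(j^2 + 8*j + 7)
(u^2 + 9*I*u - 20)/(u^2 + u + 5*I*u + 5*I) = (u + 4*I)/(u + 1)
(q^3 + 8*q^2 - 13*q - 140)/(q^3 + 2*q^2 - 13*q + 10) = (q^2 + 3*q - 28)/(q^2 - 3*q + 2)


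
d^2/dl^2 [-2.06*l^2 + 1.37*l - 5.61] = -4.12000000000000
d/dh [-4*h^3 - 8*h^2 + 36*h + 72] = -12*h^2 - 16*h + 36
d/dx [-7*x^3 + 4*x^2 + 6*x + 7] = -21*x^2 + 8*x + 6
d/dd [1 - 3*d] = -3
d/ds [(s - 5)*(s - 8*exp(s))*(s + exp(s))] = (s - 5)*(s - 8*exp(s))*(exp(s) + 1) - (s - 5)*(s + exp(s))*(8*exp(s) - 1) + (s - 8*exp(s))*(s + exp(s))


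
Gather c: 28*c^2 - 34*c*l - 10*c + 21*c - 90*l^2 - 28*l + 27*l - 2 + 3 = 28*c^2 + c*(11 - 34*l) - 90*l^2 - l + 1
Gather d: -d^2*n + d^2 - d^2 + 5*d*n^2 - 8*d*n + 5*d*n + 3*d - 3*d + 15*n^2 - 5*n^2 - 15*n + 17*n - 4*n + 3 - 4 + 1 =-d^2*n + d*(5*n^2 - 3*n) + 10*n^2 - 2*n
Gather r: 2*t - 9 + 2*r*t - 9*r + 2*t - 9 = r*(2*t - 9) + 4*t - 18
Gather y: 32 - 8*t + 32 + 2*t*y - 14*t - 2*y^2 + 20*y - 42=-22*t - 2*y^2 + y*(2*t + 20) + 22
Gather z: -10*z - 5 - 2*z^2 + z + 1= -2*z^2 - 9*z - 4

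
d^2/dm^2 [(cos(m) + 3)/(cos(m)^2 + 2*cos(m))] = (8*(cos(m) + 1)^2*(cos(m) + 3)*sin(m)^2 - (cos(m) + 2)^2*cos(m)^3 + (cos(m) + 2)*(6*cos(m) + 9*cos(2*m) + 2*cos(3*m) - 1)*cos(m))/((cos(m) + 2)^3*cos(m)^3)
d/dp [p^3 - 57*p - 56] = 3*p^2 - 57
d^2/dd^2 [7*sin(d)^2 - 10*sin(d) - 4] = 10*sin(d) + 14*cos(2*d)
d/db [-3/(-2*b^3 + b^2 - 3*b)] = 3*(-6*b^2 + 2*b - 3)/(b^2*(2*b^2 - b + 3)^2)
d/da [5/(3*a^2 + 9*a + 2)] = 15*(-2*a - 3)/(3*a^2 + 9*a + 2)^2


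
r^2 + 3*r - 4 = (r - 1)*(r + 4)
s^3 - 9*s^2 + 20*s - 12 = (s - 6)*(s - 2)*(s - 1)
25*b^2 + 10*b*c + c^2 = (5*b + c)^2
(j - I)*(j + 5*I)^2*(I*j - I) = I*j^4 - 9*j^3 - I*j^3 + 9*j^2 - 15*I*j^2 - 25*j + 15*I*j + 25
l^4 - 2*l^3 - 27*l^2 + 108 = (l - 6)*(l - 2)*(l + 3)^2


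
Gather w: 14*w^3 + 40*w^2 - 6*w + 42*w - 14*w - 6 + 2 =14*w^3 + 40*w^2 + 22*w - 4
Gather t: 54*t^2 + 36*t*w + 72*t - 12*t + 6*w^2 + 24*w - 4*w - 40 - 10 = 54*t^2 + t*(36*w + 60) + 6*w^2 + 20*w - 50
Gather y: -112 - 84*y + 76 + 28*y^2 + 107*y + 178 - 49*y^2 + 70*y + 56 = -21*y^2 + 93*y + 198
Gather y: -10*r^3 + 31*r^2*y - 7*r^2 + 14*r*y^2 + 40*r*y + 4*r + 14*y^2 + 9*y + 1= -10*r^3 - 7*r^2 + 4*r + y^2*(14*r + 14) + y*(31*r^2 + 40*r + 9) + 1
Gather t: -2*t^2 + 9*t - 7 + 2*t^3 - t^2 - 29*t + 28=2*t^3 - 3*t^2 - 20*t + 21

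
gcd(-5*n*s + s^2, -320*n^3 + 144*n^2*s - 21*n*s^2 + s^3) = -5*n + s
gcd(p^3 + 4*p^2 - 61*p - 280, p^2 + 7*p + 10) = p + 5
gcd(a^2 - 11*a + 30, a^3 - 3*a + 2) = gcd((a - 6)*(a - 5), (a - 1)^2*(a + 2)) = 1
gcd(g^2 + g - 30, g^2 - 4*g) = 1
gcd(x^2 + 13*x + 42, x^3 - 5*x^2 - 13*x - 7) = 1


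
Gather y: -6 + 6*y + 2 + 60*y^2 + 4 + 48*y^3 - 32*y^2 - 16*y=48*y^3 + 28*y^2 - 10*y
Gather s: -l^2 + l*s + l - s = -l^2 + l + s*(l - 1)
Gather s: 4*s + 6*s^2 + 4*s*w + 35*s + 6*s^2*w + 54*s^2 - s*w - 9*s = s^2*(6*w + 60) + s*(3*w + 30)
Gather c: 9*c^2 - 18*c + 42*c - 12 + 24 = 9*c^2 + 24*c + 12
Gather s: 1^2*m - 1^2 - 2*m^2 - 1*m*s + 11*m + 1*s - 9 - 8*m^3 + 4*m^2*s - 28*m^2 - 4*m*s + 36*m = -8*m^3 - 30*m^2 + 48*m + s*(4*m^2 - 5*m + 1) - 10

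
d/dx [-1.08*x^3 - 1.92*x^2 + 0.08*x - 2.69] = -3.24*x^2 - 3.84*x + 0.08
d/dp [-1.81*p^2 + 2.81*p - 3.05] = 2.81 - 3.62*p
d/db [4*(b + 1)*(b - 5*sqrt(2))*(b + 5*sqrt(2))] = 12*b^2 + 8*b - 200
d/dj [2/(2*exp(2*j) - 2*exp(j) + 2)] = (1 - 2*exp(j))*exp(j)/(exp(2*j) - exp(j) + 1)^2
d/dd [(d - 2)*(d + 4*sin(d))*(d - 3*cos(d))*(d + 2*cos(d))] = (2 - d)*(d + 4*sin(d))*(d - 3*cos(d))*(2*sin(d) - 1) + (d - 2)*(d + 4*sin(d))*(d + 2*cos(d))*(3*sin(d) + 1) + (d - 2)*(d - 3*cos(d))*(d + 2*cos(d))*(4*cos(d) + 1) + (d + 4*sin(d))*(d - 3*cos(d))*(d + 2*cos(d))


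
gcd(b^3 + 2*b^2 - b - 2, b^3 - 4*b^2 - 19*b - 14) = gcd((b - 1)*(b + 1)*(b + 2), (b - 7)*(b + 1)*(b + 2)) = b^2 + 3*b + 2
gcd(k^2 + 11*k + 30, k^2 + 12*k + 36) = k + 6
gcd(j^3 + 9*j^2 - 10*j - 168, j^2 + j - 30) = j + 6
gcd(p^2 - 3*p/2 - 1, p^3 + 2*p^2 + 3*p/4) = p + 1/2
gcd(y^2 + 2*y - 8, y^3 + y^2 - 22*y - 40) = y + 4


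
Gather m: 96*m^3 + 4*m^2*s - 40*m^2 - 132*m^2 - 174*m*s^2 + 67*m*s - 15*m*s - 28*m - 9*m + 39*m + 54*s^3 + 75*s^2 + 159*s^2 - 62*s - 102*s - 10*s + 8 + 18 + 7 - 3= 96*m^3 + m^2*(4*s - 172) + m*(-174*s^2 + 52*s + 2) + 54*s^3 + 234*s^2 - 174*s + 30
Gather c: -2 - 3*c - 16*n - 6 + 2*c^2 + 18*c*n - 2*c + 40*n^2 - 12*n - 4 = 2*c^2 + c*(18*n - 5) + 40*n^2 - 28*n - 12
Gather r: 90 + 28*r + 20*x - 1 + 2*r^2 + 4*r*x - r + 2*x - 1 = 2*r^2 + r*(4*x + 27) + 22*x + 88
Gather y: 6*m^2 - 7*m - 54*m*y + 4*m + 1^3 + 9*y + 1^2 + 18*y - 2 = 6*m^2 - 3*m + y*(27 - 54*m)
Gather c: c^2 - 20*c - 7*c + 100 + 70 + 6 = c^2 - 27*c + 176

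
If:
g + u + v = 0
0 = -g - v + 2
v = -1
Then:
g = 3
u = -2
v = -1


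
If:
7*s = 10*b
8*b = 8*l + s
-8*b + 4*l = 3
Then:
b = -7/11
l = -23/44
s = -10/11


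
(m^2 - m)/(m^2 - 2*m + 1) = m/(m - 1)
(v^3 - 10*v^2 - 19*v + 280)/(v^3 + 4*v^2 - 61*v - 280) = (v - 7)/(v + 7)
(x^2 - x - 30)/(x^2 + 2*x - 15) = (x - 6)/(x - 3)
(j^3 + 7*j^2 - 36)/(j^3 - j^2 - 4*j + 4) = (j^2 + 9*j + 18)/(j^2 + j - 2)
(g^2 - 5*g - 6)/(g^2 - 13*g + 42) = (g + 1)/(g - 7)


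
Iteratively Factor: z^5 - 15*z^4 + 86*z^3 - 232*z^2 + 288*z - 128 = (z - 4)*(z^4 - 11*z^3 + 42*z^2 - 64*z + 32) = (z - 4)*(z - 2)*(z^3 - 9*z^2 + 24*z - 16) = (z - 4)^2*(z - 2)*(z^2 - 5*z + 4) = (z - 4)^2*(z - 2)*(z - 1)*(z - 4)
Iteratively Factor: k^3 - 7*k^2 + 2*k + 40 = (k - 4)*(k^2 - 3*k - 10) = (k - 4)*(k + 2)*(k - 5)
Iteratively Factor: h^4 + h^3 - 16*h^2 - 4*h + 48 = (h + 4)*(h^3 - 3*h^2 - 4*h + 12) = (h + 2)*(h + 4)*(h^2 - 5*h + 6) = (h - 3)*(h + 2)*(h + 4)*(h - 2)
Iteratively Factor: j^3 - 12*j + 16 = (j - 2)*(j^2 + 2*j - 8) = (j - 2)^2*(j + 4)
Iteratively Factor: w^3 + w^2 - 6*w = (w - 2)*(w^2 + 3*w) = (w - 2)*(w + 3)*(w)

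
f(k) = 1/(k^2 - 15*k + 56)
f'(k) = (15 - 2*k)/(k^2 - 15*k + 56)^2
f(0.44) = 0.02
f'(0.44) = 0.01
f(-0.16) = 0.02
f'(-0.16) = 0.00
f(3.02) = 0.05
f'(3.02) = 0.02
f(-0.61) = 0.02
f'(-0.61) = 0.00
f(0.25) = 0.02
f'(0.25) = 0.01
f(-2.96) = 0.01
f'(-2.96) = 0.00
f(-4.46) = 0.01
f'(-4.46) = 0.00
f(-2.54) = 0.01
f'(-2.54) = 0.00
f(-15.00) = 0.00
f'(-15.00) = 0.00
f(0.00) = 0.02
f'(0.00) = 0.00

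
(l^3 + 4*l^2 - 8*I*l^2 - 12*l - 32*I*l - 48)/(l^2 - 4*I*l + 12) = (l^2 + 2*l*(2 - I) - 8*I)/(l + 2*I)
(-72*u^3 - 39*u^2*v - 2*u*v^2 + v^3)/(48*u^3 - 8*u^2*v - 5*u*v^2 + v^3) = (-24*u^2 - 5*u*v + v^2)/(16*u^2 - 8*u*v + v^2)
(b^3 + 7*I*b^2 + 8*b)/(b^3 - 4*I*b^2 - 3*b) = (b + 8*I)/(b - 3*I)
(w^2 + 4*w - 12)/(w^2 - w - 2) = (w + 6)/(w + 1)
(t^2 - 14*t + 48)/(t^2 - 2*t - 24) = (t - 8)/(t + 4)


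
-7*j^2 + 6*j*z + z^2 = (-j + z)*(7*j + z)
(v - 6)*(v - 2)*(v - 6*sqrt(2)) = v^3 - 6*sqrt(2)*v^2 - 8*v^2 + 12*v + 48*sqrt(2)*v - 72*sqrt(2)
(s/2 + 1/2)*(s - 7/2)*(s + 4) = s^3/2 + 3*s^2/4 - 27*s/4 - 7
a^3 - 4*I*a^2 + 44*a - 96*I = (a - 8*I)*(a - 2*I)*(a + 6*I)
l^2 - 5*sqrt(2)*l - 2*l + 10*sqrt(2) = (l - 2)*(l - 5*sqrt(2))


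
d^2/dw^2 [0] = 0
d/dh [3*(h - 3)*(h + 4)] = 6*h + 3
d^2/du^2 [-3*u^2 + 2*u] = -6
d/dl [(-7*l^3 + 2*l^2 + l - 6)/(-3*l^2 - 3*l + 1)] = (21*l^4 + 42*l^3 - 24*l^2 - 32*l - 17)/(9*l^4 + 18*l^3 + 3*l^2 - 6*l + 1)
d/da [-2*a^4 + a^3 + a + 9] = -8*a^3 + 3*a^2 + 1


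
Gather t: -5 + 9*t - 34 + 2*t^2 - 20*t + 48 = 2*t^2 - 11*t + 9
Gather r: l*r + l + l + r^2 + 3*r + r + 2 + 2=2*l + r^2 + r*(l + 4) + 4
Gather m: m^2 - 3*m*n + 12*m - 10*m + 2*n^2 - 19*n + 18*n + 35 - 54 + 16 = m^2 + m*(2 - 3*n) + 2*n^2 - n - 3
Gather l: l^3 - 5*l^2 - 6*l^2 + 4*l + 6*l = l^3 - 11*l^2 + 10*l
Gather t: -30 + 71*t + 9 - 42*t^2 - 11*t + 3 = -42*t^2 + 60*t - 18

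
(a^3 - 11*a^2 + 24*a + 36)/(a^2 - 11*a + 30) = (a^2 - 5*a - 6)/(a - 5)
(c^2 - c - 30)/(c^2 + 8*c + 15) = (c - 6)/(c + 3)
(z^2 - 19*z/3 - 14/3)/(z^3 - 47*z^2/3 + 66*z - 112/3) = (3*z + 2)/(3*z^2 - 26*z + 16)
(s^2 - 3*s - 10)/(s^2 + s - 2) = (s - 5)/(s - 1)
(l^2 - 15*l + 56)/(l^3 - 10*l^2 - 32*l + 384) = (l - 7)/(l^2 - 2*l - 48)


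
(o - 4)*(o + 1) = o^2 - 3*o - 4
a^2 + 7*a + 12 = (a + 3)*(a + 4)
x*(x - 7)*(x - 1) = x^3 - 8*x^2 + 7*x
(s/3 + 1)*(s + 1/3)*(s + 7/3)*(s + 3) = s^4/3 + 26*s^3/9 + 232*s^2/27 + 86*s/9 + 7/3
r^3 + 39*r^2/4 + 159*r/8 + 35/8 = (r + 1/4)*(r + 5/2)*(r + 7)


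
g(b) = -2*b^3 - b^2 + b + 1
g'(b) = -6*b^2 - 2*b + 1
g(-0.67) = 0.48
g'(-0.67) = -0.35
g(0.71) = 0.49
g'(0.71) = -3.44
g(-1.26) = 2.15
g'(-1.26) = -6.01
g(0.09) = 1.08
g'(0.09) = 0.77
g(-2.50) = 23.50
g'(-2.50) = -31.50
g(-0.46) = 0.52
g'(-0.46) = 0.65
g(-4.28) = 135.21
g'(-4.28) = -100.35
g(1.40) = -5.05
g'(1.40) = -13.56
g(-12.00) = 3301.00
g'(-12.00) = -839.00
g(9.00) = -1529.00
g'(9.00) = -503.00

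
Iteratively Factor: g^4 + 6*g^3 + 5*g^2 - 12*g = (g - 1)*(g^3 + 7*g^2 + 12*g) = (g - 1)*(g + 3)*(g^2 + 4*g) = (g - 1)*(g + 3)*(g + 4)*(g)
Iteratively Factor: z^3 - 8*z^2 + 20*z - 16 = (z - 2)*(z^2 - 6*z + 8) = (z - 2)^2*(z - 4)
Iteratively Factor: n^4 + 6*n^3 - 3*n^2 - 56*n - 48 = (n + 4)*(n^3 + 2*n^2 - 11*n - 12) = (n - 3)*(n + 4)*(n^2 + 5*n + 4) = (n - 3)*(n + 4)^2*(n + 1)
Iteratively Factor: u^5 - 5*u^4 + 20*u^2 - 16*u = (u)*(u^4 - 5*u^3 + 20*u - 16) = u*(u - 2)*(u^3 - 3*u^2 - 6*u + 8) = u*(u - 2)*(u + 2)*(u^2 - 5*u + 4) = u*(u - 4)*(u - 2)*(u + 2)*(u - 1)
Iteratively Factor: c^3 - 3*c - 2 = (c + 1)*(c^2 - c - 2) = (c - 2)*(c + 1)*(c + 1)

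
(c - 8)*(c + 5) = c^2 - 3*c - 40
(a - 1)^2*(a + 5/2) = a^3 + a^2/2 - 4*a + 5/2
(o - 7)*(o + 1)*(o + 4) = o^3 - 2*o^2 - 31*o - 28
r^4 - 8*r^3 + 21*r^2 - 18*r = r*(r - 3)^2*(r - 2)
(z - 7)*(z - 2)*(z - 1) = z^3 - 10*z^2 + 23*z - 14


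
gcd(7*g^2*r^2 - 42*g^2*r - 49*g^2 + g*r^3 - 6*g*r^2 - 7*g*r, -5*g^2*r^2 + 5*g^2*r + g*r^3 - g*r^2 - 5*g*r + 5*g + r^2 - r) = 1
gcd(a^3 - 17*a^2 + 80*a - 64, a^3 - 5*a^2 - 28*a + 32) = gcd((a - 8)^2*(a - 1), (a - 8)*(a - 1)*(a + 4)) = a^2 - 9*a + 8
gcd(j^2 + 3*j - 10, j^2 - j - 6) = 1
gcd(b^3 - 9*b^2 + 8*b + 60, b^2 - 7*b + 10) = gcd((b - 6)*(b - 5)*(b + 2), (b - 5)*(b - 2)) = b - 5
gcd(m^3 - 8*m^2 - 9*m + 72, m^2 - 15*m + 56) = m - 8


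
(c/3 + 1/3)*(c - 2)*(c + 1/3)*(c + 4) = c^4/3 + 10*c^3/9 - 5*c^2/3 - 10*c/3 - 8/9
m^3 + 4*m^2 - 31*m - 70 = (m - 5)*(m + 2)*(m + 7)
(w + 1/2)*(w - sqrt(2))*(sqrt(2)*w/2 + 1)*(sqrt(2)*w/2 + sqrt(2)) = w^4/2 + 5*w^3/4 - w^2/2 - 5*w/2 - 1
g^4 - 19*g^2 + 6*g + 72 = (g - 3)^2*(g + 2)*(g + 4)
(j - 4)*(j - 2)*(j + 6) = j^3 - 28*j + 48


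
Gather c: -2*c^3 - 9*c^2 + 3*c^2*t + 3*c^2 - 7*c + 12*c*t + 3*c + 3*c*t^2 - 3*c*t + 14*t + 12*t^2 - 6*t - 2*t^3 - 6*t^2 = -2*c^3 + c^2*(3*t - 6) + c*(3*t^2 + 9*t - 4) - 2*t^3 + 6*t^2 + 8*t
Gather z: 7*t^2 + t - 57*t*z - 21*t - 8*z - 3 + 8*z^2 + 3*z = 7*t^2 - 20*t + 8*z^2 + z*(-57*t - 5) - 3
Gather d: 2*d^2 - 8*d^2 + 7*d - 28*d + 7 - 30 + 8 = -6*d^2 - 21*d - 15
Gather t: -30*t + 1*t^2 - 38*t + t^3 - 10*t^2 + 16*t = t^3 - 9*t^2 - 52*t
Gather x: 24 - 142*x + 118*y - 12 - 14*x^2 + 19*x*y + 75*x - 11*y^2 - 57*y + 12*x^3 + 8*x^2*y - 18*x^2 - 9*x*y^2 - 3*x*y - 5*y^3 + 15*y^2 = 12*x^3 + x^2*(8*y - 32) + x*(-9*y^2 + 16*y - 67) - 5*y^3 + 4*y^2 + 61*y + 12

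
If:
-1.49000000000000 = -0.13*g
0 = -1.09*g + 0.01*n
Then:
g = 11.46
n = 1249.31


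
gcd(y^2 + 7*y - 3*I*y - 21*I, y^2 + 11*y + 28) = y + 7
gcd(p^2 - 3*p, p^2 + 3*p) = p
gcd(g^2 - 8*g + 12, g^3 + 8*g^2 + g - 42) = g - 2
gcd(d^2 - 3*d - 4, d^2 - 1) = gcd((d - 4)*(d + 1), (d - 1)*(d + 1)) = d + 1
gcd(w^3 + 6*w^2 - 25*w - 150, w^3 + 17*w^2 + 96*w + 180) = w^2 + 11*w + 30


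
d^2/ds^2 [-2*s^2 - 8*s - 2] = -4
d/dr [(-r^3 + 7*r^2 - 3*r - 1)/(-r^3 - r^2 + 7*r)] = (8*r^4 - 20*r^3 + 43*r^2 - 2*r + 7)/(r^2*(r^4 + 2*r^3 - 13*r^2 - 14*r + 49))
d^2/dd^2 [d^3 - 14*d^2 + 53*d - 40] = 6*d - 28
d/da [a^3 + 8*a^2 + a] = 3*a^2 + 16*a + 1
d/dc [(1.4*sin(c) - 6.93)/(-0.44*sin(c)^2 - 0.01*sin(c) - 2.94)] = (0.616*sin(c)^2 - 6.0984*sin(c) - 4.1853)*cos(c)/(0.1936*sin(c)^4 + 0.0088*sin(c)^3 + 2.5873*sin(c)^2 + 0.0588*sin(c) + 8.6436)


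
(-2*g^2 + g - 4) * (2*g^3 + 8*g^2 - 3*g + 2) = -4*g^5 - 14*g^4 + 6*g^3 - 39*g^2 + 14*g - 8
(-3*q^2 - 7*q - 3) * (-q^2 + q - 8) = 3*q^4 + 4*q^3 + 20*q^2 + 53*q + 24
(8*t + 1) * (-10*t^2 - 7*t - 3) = -80*t^3 - 66*t^2 - 31*t - 3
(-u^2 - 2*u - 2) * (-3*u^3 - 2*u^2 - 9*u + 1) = 3*u^5 + 8*u^4 + 19*u^3 + 21*u^2 + 16*u - 2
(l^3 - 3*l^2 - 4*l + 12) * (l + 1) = l^4 - 2*l^3 - 7*l^2 + 8*l + 12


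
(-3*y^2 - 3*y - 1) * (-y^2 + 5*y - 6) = 3*y^4 - 12*y^3 + 4*y^2 + 13*y + 6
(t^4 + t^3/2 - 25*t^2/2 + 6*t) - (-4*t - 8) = t^4 + t^3/2 - 25*t^2/2 + 10*t + 8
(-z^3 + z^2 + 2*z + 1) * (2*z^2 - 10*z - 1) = -2*z^5 + 12*z^4 - 5*z^3 - 19*z^2 - 12*z - 1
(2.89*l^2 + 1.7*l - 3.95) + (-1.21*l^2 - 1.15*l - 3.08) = 1.68*l^2 + 0.55*l - 7.03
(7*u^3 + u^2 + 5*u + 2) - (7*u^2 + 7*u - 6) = 7*u^3 - 6*u^2 - 2*u + 8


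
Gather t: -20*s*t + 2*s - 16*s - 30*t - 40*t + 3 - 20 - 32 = -14*s + t*(-20*s - 70) - 49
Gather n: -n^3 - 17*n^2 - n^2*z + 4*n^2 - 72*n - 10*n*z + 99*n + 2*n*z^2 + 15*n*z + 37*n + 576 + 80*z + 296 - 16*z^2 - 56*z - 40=-n^3 + n^2*(-z - 13) + n*(2*z^2 + 5*z + 64) - 16*z^2 + 24*z + 832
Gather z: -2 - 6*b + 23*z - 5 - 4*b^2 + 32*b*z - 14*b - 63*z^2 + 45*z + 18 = -4*b^2 - 20*b - 63*z^2 + z*(32*b + 68) + 11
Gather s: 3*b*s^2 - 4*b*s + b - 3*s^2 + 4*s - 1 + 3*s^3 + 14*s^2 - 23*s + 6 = b + 3*s^3 + s^2*(3*b + 11) + s*(-4*b - 19) + 5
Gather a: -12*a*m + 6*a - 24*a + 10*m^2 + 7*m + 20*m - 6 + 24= a*(-12*m - 18) + 10*m^2 + 27*m + 18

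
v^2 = v^2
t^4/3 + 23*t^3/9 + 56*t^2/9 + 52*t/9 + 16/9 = (t/3 + 1/3)*(t + 2/3)*(t + 2)*(t + 4)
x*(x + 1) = x^2 + x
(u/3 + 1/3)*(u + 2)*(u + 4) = u^3/3 + 7*u^2/3 + 14*u/3 + 8/3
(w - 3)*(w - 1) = w^2 - 4*w + 3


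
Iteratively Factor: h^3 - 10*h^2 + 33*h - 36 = (h - 3)*(h^2 - 7*h + 12) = (h - 3)^2*(h - 4)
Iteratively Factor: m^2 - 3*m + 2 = (m - 1)*(m - 2)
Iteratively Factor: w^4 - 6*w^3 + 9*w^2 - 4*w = (w - 1)*(w^3 - 5*w^2 + 4*w) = (w - 1)^2*(w^2 - 4*w) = (w - 4)*(w - 1)^2*(w)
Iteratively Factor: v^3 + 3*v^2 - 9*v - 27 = (v + 3)*(v^2 - 9) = (v - 3)*(v + 3)*(v + 3)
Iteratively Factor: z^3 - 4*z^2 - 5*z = (z - 5)*(z^2 + z) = z*(z - 5)*(z + 1)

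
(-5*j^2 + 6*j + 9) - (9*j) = -5*j^2 - 3*j + 9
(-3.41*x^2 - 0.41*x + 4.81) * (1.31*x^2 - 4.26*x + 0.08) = -4.4671*x^4 + 13.9895*x^3 + 7.7749*x^2 - 20.5234*x + 0.3848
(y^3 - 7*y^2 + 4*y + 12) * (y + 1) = y^4 - 6*y^3 - 3*y^2 + 16*y + 12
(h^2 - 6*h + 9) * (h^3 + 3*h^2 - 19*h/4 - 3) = h^5 - 3*h^4 - 55*h^3/4 + 105*h^2/2 - 99*h/4 - 27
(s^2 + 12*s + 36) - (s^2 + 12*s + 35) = 1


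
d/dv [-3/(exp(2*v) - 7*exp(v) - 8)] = (6*exp(v) - 21)*exp(v)/(-exp(2*v) + 7*exp(v) + 8)^2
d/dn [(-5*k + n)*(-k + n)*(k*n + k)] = k*(5*k^2 - 12*k*n - 6*k + 3*n^2 + 2*n)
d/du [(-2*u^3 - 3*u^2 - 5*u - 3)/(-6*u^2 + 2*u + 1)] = (12*u^4 - 8*u^3 - 42*u^2 - 42*u + 1)/(36*u^4 - 24*u^3 - 8*u^2 + 4*u + 1)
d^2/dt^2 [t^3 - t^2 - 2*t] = 6*t - 2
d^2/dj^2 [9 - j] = 0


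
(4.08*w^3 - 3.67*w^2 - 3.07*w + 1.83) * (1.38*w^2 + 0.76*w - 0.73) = 5.6304*w^5 - 1.9638*w^4 - 10.0042*w^3 + 2.8713*w^2 + 3.6319*w - 1.3359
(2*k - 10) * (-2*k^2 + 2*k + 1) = -4*k^3 + 24*k^2 - 18*k - 10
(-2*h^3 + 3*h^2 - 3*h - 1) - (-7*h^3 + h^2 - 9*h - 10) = 5*h^3 + 2*h^2 + 6*h + 9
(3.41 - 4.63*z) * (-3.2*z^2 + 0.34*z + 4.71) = 14.816*z^3 - 12.4862*z^2 - 20.6479*z + 16.0611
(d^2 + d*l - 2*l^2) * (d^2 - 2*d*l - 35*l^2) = d^4 - d^3*l - 39*d^2*l^2 - 31*d*l^3 + 70*l^4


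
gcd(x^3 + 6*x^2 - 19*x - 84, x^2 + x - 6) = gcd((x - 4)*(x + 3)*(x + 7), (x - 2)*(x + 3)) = x + 3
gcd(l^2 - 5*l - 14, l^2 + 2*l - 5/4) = 1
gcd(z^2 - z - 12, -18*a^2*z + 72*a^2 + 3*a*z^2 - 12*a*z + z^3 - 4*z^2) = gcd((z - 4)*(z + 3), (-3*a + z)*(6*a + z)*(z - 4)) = z - 4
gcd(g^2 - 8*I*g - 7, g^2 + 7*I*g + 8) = g - I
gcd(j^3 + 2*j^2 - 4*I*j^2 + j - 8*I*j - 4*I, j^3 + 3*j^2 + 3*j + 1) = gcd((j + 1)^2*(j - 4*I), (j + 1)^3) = j^2 + 2*j + 1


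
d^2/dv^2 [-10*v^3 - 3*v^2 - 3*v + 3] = -60*v - 6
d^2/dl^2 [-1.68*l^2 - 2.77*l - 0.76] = -3.36000000000000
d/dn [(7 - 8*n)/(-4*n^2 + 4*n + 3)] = 4*(-8*n^2 + 14*n - 13)/(16*n^4 - 32*n^3 - 8*n^2 + 24*n + 9)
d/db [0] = 0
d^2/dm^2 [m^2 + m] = 2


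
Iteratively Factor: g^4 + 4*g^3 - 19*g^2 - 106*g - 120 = (g + 4)*(g^3 - 19*g - 30) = (g - 5)*(g + 4)*(g^2 + 5*g + 6) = (g - 5)*(g + 2)*(g + 4)*(g + 3)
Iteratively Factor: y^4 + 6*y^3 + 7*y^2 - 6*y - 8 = (y - 1)*(y^3 + 7*y^2 + 14*y + 8) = (y - 1)*(y + 2)*(y^2 + 5*y + 4) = (y - 1)*(y + 2)*(y + 4)*(y + 1)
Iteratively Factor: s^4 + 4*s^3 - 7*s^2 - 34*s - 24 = (s - 3)*(s^3 + 7*s^2 + 14*s + 8) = (s - 3)*(s + 1)*(s^2 + 6*s + 8) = (s - 3)*(s + 1)*(s + 4)*(s + 2)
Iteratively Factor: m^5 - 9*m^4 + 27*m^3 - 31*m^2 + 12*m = (m - 4)*(m^4 - 5*m^3 + 7*m^2 - 3*m) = (m - 4)*(m - 3)*(m^3 - 2*m^2 + m) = (m - 4)*(m - 3)*(m - 1)*(m^2 - m) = m*(m - 4)*(m - 3)*(m - 1)*(m - 1)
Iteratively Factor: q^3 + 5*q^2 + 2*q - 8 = (q + 4)*(q^2 + q - 2) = (q + 2)*(q + 4)*(q - 1)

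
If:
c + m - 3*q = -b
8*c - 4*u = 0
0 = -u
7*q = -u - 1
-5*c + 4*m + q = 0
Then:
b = -13/28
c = 0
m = 1/28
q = -1/7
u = 0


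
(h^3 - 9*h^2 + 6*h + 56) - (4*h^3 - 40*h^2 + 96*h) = -3*h^3 + 31*h^2 - 90*h + 56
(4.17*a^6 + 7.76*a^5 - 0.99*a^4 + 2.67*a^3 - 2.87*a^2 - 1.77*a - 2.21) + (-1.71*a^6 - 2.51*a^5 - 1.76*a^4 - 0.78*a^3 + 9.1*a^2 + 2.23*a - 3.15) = 2.46*a^6 + 5.25*a^5 - 2.75*a^4 + 1.89*a^3 + 6.23*a^2 + 0.46*a - 5.36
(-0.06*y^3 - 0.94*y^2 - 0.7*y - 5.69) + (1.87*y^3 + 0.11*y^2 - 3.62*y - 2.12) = 1.81*y^3 - 0.83*y^2 - 4.32*y - 7.81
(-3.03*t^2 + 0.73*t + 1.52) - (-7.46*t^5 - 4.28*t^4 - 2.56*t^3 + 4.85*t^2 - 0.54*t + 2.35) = 7.46*t^5 + 4.28*t^4 + 2.56*t^3 - 7.88*t^2 + 1.27*t - 0.83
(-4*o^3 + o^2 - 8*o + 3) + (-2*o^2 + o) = -4*o^3 - o^2 - 7*o + 3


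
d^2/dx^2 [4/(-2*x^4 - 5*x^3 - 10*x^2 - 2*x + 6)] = 8*((12*x^2 + 15*x + 10)*(2*x^4 + 5*x^3 + 10*x^2 + 2*x - 6) - (8*x^3 + 15*x^2 + 20*x + 2)^2)/(2*x^4 + 5*x^3 + 10*x^2 + 2*x - 6)^3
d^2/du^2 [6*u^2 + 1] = 12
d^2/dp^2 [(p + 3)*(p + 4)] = 2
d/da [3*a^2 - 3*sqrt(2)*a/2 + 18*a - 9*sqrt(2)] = 6*a - 3*sqrt(2)/2 + 18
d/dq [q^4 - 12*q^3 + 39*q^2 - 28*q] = 4*q^3 - 36*q^2 + 78*q - 28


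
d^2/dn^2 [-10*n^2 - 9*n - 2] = -20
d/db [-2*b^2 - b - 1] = -4*b - 1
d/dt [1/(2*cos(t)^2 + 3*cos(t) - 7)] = (4*cos(t) + 3)*sin(t)/(3*cos(t) + cos(2*t) - 6)^2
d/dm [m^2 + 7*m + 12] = 2*m + 7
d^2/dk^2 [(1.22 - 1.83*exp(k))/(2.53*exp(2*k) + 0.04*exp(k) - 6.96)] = (-11.713647*exp(4*k) + 31.421588*exp(3*k) - 192.974232*exp(2*k) + 85.423424*exp(k) - 88.30848)*exp(k)/(16.194277*exp(6*k) + 0.768108*exp(5*k) - 133.638648*exp(4*k) - 4.226048*exp(3*k) + 367.638336*exp(2*k) + 5.812992*exp(k) - 337.153536)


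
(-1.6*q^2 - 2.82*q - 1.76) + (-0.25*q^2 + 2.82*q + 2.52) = 0.76 - 1.85*q^2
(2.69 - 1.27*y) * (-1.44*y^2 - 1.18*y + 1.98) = 1.8288*y^3 - 2.375*y^2 - 5.6888*y + 5.3262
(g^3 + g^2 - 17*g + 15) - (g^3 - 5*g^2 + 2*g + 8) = 6*g^2 - 19*g + 7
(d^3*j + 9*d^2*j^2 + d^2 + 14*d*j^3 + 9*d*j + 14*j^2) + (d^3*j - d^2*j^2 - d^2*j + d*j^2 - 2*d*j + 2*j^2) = 2*d^3*j + 8*d^2*j^2 - d^2*j + d^2 + 14*d*j^3 + d*j^2 + 7*d*j + 16*j^2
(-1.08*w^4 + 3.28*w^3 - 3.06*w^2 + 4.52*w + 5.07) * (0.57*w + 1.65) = -0.6156*w^5 + 0.0875999999999997*w^4 + 3.6678*w^3 - 2.4726*w^2 + 10.3479*w + 8.3655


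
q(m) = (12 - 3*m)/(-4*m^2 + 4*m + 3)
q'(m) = (12 - 3*m)*(8*m - 4)/(-4*m^2 + 4*m + 3)^2 - 3/(-4*m^2 + 4*m + 3)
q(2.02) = -1.13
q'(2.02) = 3.20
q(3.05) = -0.13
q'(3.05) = 0.26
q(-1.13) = -2.32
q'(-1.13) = -4.12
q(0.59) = 2.58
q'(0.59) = -0.29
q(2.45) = -0.41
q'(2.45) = 0.84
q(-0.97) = -3.21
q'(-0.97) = -7.49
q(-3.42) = -0.39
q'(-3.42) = -0.16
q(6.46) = 0.05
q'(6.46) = 0.00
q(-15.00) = -0.06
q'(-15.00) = 0.00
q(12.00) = 0.05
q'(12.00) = 0.00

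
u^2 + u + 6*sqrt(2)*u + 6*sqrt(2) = (u + 1)*(u + 6*sqrt(2))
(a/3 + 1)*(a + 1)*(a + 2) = a^3/3 + 2*a^2 + 11*a/3 + 2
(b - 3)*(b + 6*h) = b^2 + 6*b*h - 3*b - 18*h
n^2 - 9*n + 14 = (n - 7)*(n - 2)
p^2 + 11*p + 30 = (p + 5)*(p + 6)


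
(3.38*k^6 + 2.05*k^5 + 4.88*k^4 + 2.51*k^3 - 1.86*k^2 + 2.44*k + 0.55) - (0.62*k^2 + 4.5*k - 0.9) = 3.38*k^6 + 2.05*k^5 + 4.88*k^4 + 2.51*k^3 - 2.48*k^2 - 2.06*k + 1.45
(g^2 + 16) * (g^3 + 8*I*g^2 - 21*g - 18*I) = g^5 + 8*I*g^4 - 5*g^3 + 110*I*g^2 - 336*g - 288*I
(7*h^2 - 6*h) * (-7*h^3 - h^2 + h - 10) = -49*h^5 + 35*h^4 + 13*h^3 - 76*h^2 + 60*h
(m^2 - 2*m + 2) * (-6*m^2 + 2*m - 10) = -6*m^4 + 14*m^3 - 26*m^2 + 24*m - 20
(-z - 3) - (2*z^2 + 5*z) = -2*z^2 - 6*z - 3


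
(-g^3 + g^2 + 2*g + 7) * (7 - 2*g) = 2*g^4 - 9*g^3 + 3*g^2 + 49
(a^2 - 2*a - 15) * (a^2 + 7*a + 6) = a^4 + 5*a^3 - 23*a^2 - 117*a - 90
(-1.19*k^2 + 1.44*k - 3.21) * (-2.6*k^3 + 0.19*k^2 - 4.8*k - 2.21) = 3.094*k^5 - 3.9701*k^4 + 14.3316*k^3 - 4.892*k^2 + 12.2256*k + 7.0941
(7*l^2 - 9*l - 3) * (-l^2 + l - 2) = -7*l^4 + 16*l^3 - 20*l^2 + 15*l + 6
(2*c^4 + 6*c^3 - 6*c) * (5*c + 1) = 10*c^5 + 32*c^4 + 6*c^3 - 30*c^2 - 6*c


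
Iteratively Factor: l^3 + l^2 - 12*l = (l)*(l^2 + l - 12) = l*(l - 3)*(l + 4)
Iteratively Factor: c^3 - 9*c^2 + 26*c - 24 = (c - 2)*(c^2 - 7*c + 12) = (c - 4)*(c - 2)*(c - 3)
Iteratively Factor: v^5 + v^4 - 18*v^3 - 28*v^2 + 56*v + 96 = (v - 2)*(v^4 + 3*v^3 - 12*v^2 - 52*v - 48) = (v - 2)*(v + 2)*(v^3 + v^2 - 14*v - 24) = (v - 2)*(v + 2)*(v + 3)*(v^2 - 2*v - 8) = (v - 4)*(v - 2)*(v + 2)*(v + 3)*(v + 2)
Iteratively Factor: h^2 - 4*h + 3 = (h - 1)*(h - 3)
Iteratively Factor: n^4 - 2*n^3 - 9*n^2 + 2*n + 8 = (n + 1)*(n^3 - 3*n^2 - 6*n + 8) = (n - 4)*(n + 1)*(n^2 + n - 2) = (n - 4)*(n - 1)*(n + 1)*(n + 2)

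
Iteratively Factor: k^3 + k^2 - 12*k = (k - 3)*(k^2 + 4*k) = (k - 3)*(k + 4)*(k)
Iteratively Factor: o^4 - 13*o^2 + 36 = (o + 2)*(o^3 - 2*o^2 - 9*o + 18) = (o - 2)*(o + 2)*(o^2 - 9) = (o - 3)*(o - 2)*(o + 2)*(o + 3)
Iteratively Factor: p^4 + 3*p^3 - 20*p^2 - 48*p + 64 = (p + 4)*(p^3 - p^2 - 16*p + 16) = (p + 4)^2*(p^2 - 5*p + 4) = (p - 4)*(p + 4)^2*(p - 1)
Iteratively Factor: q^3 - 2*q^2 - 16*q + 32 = (q + 4)*(q^2 - 6*q + 8) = (q - 4)*(q + 4)*(q - 2)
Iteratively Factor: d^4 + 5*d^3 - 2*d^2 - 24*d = (d + 4)*(d^3 + d^2 - 6*d) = (d - 2)*(d + 4)*(d^2 + 3*d) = d*(d - 2)*(d + 4)*(d + 3)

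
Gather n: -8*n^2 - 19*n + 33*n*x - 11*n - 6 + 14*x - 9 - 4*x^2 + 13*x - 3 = -8*n^2 + n*(33*x - 30) - 4*x^2 + 27*x - 18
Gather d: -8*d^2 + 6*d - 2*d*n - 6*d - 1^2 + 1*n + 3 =-8*d^2 - 2*d*n + n + 2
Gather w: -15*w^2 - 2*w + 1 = -15*w^2 - 2*w + 1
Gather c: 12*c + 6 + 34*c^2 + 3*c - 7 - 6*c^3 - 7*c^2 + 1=-6*c^3 + 27*c^2 + 15*c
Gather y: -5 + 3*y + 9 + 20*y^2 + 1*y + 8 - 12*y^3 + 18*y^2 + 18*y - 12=-12*y^3 + 38*y^2 + 22*y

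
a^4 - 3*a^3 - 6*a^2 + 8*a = a*(a - 4)*(a - 1)*(a + 2)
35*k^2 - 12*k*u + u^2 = (-7*k + u)*(-5*k + u)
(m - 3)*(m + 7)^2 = m^3 + 11*m^2 + 7*m - 147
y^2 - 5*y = y*(y - 5)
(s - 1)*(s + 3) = s^2 + 2*s - 3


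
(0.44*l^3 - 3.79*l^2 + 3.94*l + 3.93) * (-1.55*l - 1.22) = -0.682*l^4 + 5.3377*l^3 - 1.4832*l^2 - 10.8983*l - 4.7946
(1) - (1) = 0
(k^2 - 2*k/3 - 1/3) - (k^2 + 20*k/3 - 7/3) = 2 - 22*k/3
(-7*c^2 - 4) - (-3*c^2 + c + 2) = -4*c^2 - c - 6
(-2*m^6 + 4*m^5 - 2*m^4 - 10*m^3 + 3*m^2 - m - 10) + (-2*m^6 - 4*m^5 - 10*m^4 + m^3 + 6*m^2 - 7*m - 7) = -4*m^6 - 12*m^4 - 9*m^3 + 9*m^2 - 8*m - 17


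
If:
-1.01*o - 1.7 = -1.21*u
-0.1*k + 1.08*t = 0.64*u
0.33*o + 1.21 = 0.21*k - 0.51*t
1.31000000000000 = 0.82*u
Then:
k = 10.87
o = 0.23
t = 1.95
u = 1.60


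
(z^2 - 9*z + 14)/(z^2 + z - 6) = (z - 7)/(z + 3)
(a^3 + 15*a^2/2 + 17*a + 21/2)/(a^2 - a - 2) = (2*a^2 + 13*a + 21)/(2*(a - 2))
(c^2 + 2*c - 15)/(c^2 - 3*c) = (c + 5)/c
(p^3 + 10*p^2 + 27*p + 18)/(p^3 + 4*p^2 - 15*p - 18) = (p + 3)/(p - 3)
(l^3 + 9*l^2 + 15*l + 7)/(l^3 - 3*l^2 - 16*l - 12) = (l^2 + 8*l + 7)/(l^2 - 4*l - 12)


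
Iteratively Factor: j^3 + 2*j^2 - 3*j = (j)*(j^2 + 2*j - 3) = j*(j + 3)*(j - 1)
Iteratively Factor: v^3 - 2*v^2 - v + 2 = (v - 1)*(v^2 - v - 2) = (v - 2)*(v - 1)*(v + 1)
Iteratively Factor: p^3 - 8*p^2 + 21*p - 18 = (p - 3)*(p^2 - 5*p + 6) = (p - 3)^2*(p - 2)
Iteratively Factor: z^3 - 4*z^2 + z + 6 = (z + 1)*(z^2 - 5*z + 6) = (z - 3)*(z + 1)*(z - 2)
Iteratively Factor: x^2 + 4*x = (x)*(x + 4)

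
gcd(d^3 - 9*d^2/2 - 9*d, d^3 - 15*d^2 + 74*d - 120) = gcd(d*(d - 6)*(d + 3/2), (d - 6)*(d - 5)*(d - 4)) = d - 6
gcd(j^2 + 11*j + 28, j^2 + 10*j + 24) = j + 4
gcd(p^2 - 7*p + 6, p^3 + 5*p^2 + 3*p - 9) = p - 1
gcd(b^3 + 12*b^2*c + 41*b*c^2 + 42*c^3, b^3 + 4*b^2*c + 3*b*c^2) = b + 3*c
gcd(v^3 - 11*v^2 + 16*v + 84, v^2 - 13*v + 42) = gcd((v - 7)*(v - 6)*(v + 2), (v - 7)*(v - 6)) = v^2 - 13*v + 42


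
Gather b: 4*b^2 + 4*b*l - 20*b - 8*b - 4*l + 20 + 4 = 4*b^2 + b*(4*l - 28) - 4*l + 24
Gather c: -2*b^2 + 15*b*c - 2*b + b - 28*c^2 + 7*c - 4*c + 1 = -2*b^2 - b - 28*c^2 + c*(15*b + 3) + 1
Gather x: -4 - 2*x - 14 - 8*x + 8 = -10*x - 10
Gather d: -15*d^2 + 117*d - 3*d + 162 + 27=-15*d^2 + 114*d + 189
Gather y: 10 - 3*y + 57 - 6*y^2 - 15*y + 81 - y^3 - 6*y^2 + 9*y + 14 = -y^3 - 12*y^2 - 9*y + 162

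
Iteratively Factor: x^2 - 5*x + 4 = (x - 1)*(x - 4)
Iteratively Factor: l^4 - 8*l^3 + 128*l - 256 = (l + 4)*(l^3 - 12*l^2 + 48*l - 64) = (l - 4)*(l + 4)*(l^2 - 8*l + 16) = (l - 4)^2*(l + 4)*(l - 4)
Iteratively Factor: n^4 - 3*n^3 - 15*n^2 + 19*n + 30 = (n - 2)*(n^3 - n^2 - 17*n - 15) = (n - 2)*(n + 1)*(n^2 - 2*n - 15) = (n - 5)*(n - 2)*(n + 1)*(n + 3)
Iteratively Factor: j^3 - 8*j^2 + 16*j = (j - 4)*(j^2 - 4*j) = (j - 4)^2*(j)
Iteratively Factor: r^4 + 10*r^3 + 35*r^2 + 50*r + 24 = (r + 4)*(r^3 + 6*r^2 + 11*r + 6) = (r + 3)*(r + 4)*(r^2 + 3*r + 2) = (r + 2)*(r + 3)*(r + 4)*(r + 1)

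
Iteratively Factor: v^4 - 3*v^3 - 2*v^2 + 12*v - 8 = (v + 2)*(v^3 - 5*v^2 + 8*v - 4) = (v - 2)*(v + 2)*(v^2 - 3*v + 2) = (v - 2)^2*(v + 2)*(v - 1)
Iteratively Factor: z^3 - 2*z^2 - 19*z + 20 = (z - 1)*(z^2 - z - 20) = (z - 5)*(z - 1)*(z + 4)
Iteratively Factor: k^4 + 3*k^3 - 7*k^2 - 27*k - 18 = (k - 3)*(k^3 + 6*k^2 + 11*k + 6) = (k - 3)*(k + 1)*(k^2 + 5*k + 6) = (k - 3)*(k + 1)*(k + 3)*(k + 2)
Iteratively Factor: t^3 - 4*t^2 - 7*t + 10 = (t + 2)*(t^2 - 6*t + 5) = (t - 1)*(t + 2)*(t - 5)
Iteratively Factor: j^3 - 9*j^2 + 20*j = (j - 4)*(j^2 - 5*j) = (j - 5)*(j - 4)*(j)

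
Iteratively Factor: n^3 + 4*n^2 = (n)*(n^2 + 4*n) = n^2*(n + 4)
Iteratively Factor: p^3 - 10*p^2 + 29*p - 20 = (p - 5)*(p^2 - 5*p + 4) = (p - 5)*(p - 1)*(p - 4)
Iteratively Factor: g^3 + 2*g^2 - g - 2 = (g - 1)*(g^2 + 3*g + 2) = (g - 1)*(g + 1)*(g + 2)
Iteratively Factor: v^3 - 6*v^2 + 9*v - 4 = (v - 4)*(v^2 - 2*v + 1) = (v - 4)*(v - 1)*(v - 1)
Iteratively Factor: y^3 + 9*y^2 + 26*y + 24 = (y + 2)*(y^2 + 7*y + 12) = (y + 2)*(y + 3)*(y + 4)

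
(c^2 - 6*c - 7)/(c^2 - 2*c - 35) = (c + 1)/(c + 5)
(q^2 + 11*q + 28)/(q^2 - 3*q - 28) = (q + 7)/(q - 7)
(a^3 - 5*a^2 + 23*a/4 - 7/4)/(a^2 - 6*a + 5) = (a^2 - 4*a + 7/4)/(a - 5)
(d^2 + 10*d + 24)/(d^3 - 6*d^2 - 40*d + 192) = (d + 4)/(d^2 - 12*d + 32)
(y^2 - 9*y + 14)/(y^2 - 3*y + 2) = (y - 7)/(y - 1)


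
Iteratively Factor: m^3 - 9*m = (m)*(m^2 - 9) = m*(m + 3)*(m - 3)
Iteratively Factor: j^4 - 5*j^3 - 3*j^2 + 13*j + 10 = (j - 2)*(j^3 - 3*j^2 - 9*j - 5) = (j - 2)*(j + 1)*(j^2 - 4*j - 5) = (j - 2)*(j + 1)^2*(j - 5)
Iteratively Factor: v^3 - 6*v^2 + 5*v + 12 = (v + 1)*(v^2 - 7*v + 12) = (v - 4)*(v + 1)*(v - 3)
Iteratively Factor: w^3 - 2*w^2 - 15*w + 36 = (w - 3)*(w^2 + w - 12) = (w - 3)^2*(w + 4)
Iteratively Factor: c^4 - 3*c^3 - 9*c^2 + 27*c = (c - 3)*(c^3 - 9*c) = c*(c - 3)*(c^2 - 9) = c*(c - 3)^2*(c + 3)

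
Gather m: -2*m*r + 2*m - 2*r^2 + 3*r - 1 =m*(2 - 2*r) - 2*r^2 + 3*r - 1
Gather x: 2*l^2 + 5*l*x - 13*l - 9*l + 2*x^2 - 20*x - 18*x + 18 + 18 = 2*l^2 - 22*l + 2*x^2 + x*(5*l - 38) + 36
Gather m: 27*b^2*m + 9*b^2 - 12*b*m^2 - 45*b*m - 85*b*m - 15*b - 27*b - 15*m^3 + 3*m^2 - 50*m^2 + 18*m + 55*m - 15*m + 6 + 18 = 9*b^2 - 42*b - 15*m^3 + m^2*(-12*b - 47) + m*(27*b^2 - 130*b + 58) + 24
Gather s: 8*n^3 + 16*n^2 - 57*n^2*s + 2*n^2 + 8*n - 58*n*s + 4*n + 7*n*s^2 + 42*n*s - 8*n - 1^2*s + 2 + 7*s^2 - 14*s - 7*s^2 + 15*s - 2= 8*n^3 + 18*n^2 + 7*n*s^2 + 4*n + s*(-57*n^2 - 16*n)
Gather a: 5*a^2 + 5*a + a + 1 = 5*a^2 + 6*a + 1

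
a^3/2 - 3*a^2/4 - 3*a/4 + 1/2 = (a/2 + 1/2)*(a - 2)*(a - 1/2)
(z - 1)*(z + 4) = z^2 + 3*z - 4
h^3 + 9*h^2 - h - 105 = (h - 3)*(h + 5)*(h + 7)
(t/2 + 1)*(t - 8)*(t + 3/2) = t^3/2 - 9*t^2/4 - 25*t/2 - 12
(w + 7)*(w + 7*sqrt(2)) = w^2 + 7*w + 7*sqrt(2)*w + 49*sqrt(2)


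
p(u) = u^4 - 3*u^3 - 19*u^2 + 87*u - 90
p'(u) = 4*u^3 - 9*u^2 - 38*u + 87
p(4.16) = 26.62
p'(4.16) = 61.13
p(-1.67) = -266.53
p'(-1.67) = 106.73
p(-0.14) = -102.54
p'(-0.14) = 92.13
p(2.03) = 0.20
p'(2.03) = 6.23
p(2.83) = 0.19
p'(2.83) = -1.96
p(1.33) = -11.83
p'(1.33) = 29.95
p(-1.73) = -272.88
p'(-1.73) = 105.09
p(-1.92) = -292.26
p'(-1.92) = 98.47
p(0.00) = -90.00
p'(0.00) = 87.00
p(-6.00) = 648.00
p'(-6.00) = -873.00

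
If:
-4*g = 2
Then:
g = -1/2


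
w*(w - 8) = w^2 - 8*w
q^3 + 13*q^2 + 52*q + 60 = (q + 2)*(q + 5)*(q + 6)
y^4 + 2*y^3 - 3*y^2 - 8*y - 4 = (y - 2)*(y + 1)^2*(y + 2)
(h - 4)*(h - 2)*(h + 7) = h^3 + h^2 - 34*h + 56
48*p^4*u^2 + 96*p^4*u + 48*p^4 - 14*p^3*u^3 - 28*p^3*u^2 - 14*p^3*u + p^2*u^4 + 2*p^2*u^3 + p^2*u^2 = (-8*p + u)*(-6*p + u)*(p*u + p)^2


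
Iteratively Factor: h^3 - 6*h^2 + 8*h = (h - 4)*(h^2 - 2*h) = h*(h - 4)*(h - 2)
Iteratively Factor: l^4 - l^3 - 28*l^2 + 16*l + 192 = (l - 4)*(l^3 + 3*l^2 - 16*l - 48) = (l - 4)^2*(l^2 + 7*l + 12) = (l - 4)^2*(l + 3)*(l + 4)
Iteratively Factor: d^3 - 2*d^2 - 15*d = (d)*(d^2 - 2*d - 15) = d*(d - 5)*(d + 3)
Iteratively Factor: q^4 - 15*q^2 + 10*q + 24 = (q + 1)*(q^3 - q^2 - 14*q + 24) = (q - 2)*(q + 1)*(q^2 + q - 12) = (q - 2)*(q + 1)*(q + 4)*(q - 3)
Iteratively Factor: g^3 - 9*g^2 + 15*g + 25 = (g - 5)*(g^2 - 4*g - 5) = (g - 5)^2*(g + 1)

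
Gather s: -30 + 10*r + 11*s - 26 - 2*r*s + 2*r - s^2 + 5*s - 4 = 12*r - s^2 + s*(16 - 2*r) - 60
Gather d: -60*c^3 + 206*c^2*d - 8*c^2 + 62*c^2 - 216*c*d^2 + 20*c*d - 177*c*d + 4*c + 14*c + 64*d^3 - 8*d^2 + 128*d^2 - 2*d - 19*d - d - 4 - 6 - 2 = -60*c^3 + 54*c^2 + 18*c + 64*d^3 + d^2*(120 - 216*c) + d*(206*c^2 - 157*c - 22) - 12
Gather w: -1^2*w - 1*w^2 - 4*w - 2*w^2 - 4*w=-3*w^2 - 9*w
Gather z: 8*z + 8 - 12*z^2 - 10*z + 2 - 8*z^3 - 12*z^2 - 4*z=-8*z^3 - 24*z^2 - 6*z + 10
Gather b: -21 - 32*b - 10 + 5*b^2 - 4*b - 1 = 5*b^2 - 36*b - 32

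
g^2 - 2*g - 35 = (g - 7)*(g + 5)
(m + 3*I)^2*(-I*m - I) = -I*m^3 + 6*m^2 - I*m^2 + 6*m + 9*I*m + 9*I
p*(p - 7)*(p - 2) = p^3 - 9*p^2 + 14*p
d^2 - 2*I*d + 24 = (d - 6*I)*(d + 4*I)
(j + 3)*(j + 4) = j^2 + 7*j + 12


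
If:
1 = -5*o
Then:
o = -1/5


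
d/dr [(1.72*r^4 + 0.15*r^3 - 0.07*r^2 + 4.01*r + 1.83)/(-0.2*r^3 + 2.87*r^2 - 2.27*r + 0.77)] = (-0.344*r^6 + 9.8728*r^5 - 11.2967*r^4 + 6.2206*r^3 - 9.9053*r^2 - 10.612*r + 7.2418)/(0.04*r^6 - 1.148*r^5 + 9.1449*r^4 - 13.3378*r^3 + 9.5727*r^2 - 3.4958*r + 0.5929)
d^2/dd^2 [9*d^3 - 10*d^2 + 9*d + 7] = 54*d - 20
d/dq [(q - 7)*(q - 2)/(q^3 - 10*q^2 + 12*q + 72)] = (-q^3 + 12*q^2 - 48*q + 136)/(q^5 - 14*q^4 + 40*q^3 + 144*q^2 - 432*q - 864)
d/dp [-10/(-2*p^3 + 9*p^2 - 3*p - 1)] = 30*(-2*p^2 + 6*p - 1)/(2*p^3 - 9*p^2 + 3*p + 1)^2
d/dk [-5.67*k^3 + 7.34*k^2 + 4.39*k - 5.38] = -17.01*k^2 + 14.68*k + 4.39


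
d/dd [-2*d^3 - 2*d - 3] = -6*d^2 - 2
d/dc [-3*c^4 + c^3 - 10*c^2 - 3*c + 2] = -12*c^3 + 3*c^2 - 20*c - 3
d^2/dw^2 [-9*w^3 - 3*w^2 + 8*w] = -54*w - 6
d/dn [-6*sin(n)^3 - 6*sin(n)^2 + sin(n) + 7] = (-18*sin(n)^2 - 12*sin(n) + 1)*cos(n)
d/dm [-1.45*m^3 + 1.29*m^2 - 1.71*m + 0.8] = -4.35*m^2 + 2.58*m - 1.71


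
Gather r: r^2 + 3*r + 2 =r^2 + 3*r + 2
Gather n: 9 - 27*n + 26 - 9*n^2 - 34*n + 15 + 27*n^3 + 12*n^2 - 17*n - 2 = 27*n^3 + 3*n^2 - 78*n + 48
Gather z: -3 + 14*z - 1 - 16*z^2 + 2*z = -16*z^2 + 16*z - 4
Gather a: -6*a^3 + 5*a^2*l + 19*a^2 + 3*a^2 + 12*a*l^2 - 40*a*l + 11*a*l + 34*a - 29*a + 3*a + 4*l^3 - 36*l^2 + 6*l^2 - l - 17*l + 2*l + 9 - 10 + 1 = -6*a^3 + a^2*(5*l + 22) + a*(12*l^2 - 29*l + 8) + 4*l^3 - 30*l^2 - 16*l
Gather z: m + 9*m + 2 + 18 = 10*m + 20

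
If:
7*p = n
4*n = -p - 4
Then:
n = -28/29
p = -4/29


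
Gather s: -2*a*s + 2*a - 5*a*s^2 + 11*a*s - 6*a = -5*a*s^2 + 9*a*s - 4*a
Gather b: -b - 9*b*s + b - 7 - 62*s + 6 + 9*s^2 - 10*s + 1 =-9*b*s + 9*s^2 - 72*s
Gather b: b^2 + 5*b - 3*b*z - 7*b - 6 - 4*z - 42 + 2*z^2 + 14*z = b^2 + b*(-3*z - 2) + 2*z^2 + 10*z - 48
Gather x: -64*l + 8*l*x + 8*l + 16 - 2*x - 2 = -56*l + x*(8*l - 2) + 14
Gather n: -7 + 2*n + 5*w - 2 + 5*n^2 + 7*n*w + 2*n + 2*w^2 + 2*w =5*n^2 + n*(7*w + 4) + 2*w^2 + 7*w - 9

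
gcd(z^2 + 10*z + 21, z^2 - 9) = z + 3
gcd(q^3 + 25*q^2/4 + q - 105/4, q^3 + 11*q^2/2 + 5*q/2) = q + 5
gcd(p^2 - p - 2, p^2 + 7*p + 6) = p + 1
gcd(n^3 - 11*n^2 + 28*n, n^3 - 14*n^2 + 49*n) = n^2 - 7*n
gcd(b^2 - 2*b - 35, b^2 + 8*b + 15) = b + 5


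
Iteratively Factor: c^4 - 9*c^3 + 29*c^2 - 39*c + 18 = (c - 2)*(c^3 - 7*c^2 + 15*c - 9) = (c - 2)*(c - 1)*(c^2 - 6*c + 9) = (c - 3)*(c - 2)*(c - 1)*(c - 3)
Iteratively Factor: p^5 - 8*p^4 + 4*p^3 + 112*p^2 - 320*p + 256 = (p - 4)*(p^4 - 4*p^3 - 12*p^2 + 64*p - 64) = (p - 4)*(p - 2)*(p^3 - 2*p^2 - 16*p + 32) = (p - 4)*(p - 2)*(p + 4)*(p^2 - 6*p + 8) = (p - 4)*(p - 2)^2*(p + 4)*(p - 4)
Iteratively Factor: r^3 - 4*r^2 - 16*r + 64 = (r - 4)*(r^2 - 16) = (r - 4)*(r + 4)*(r - 4)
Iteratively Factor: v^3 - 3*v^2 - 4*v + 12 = (v - 2)*(v^2 - v - 6) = (v - 3)*(v - 2)*(v + 2)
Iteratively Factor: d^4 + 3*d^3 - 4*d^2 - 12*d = (d)*(d^3 + 3*d^2 - 4*d - 12) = d*(d + 2)*(d^2 + d - 6) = d*(d - 2)*(d + 2)*(d + 3)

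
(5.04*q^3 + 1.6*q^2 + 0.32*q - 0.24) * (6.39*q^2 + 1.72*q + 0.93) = 32.2056*q^5 + 18.8928*q^4 + 9.484*q^3 + 0.5048*q^2 - 0.1152*q - 0.2232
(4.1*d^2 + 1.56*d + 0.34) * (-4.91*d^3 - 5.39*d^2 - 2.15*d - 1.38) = -20.131*d^5 - 29.7586*d^4 - 18.8928*d^3 - 10.8446*d^2 - 2.8838*d - 0.4692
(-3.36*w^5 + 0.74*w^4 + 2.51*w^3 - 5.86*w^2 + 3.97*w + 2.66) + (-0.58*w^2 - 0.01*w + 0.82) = -3.36*w^5 + 0.74*w^4 + 2.51*w^3 - 6.44*w^2 + 3.96*w + 3.48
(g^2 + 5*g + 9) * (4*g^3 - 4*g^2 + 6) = 4*g^5 + 16*g^4 + 16*g^3 - 30*g^2 + 30*g + 54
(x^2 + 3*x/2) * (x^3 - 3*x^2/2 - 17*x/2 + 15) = x^5 - 43*x^3/4 + 9*x^2/4 + 45*x/2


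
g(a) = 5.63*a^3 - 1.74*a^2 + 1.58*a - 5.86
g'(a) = 16.89*a^2 - 3.48*a + 1.58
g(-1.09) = -16.94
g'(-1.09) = 25.44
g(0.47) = -4.92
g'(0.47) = 3.68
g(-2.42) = -99.66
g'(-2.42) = 108.92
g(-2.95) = -170.20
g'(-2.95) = 158.83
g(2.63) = 88.68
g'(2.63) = 109.25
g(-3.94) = -383.44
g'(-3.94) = 277.48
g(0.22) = -5.54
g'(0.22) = 1.63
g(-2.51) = -109.82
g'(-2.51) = 116.72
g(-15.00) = -19422.31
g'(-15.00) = 3854.03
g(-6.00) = -1294.06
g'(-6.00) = 630.50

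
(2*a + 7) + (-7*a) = 7 - 5*a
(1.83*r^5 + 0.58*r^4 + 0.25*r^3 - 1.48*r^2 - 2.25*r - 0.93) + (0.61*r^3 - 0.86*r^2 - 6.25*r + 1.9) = 1.83*r^5 + 0.58*r^4 + 0.86*r^3 - 2.34*r^2 - 8.5*r + 0.97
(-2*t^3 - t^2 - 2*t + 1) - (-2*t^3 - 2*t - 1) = 2 - t^2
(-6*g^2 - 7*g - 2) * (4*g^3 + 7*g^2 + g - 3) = -24*g^5 - 70*g^4 - 63*g^3 - 3*g^2 + 19*g + 6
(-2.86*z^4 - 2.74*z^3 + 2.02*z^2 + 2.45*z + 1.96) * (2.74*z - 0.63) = -7.8364*z^5 - 5.7058*z^4 + 7.261*z^3 + 5.4404*z^2 + 3.8269*z - 1.2348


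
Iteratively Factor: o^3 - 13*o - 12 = (o + 1)*(o^2 - o - 12) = (o - 4)*(o + 1)*(o + 3)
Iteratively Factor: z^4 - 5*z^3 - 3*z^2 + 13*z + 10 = (z - 2)*(z^3 - 3*z^2 - 9*z - 5) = (z - 2)*(z + 1)*(z^2 - 4*z - 5) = (z - 5)*(z - 2)*(z + 1)*(z + 1)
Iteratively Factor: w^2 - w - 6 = (w - 3)*(w + 2)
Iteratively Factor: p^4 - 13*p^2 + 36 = (p + 2)*(p^3 - 2*p^2 - 9*p + 18) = (p - 2)*(p + 2)*(p^2 - 9) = (p - 2)*(p + 2)*(p + 3)*(p - 3)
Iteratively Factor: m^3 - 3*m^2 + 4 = (m - 2)*(m^2 - m - 2) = (m - 2)*(m + 1)*(m - 2)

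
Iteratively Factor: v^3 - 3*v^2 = (v - 3)*(v^2) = v*(v - 3)*(v)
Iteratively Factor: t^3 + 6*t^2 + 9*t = (t + 3)*(t^2 + 3*t) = t*(t + 3)*(t + 3)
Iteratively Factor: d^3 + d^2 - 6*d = (d)*(d^2 + d - 6) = d*(d - 2)*(d + 3)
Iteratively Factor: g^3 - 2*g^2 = (g - 2)*(g^2) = g*(g - 2)*(g)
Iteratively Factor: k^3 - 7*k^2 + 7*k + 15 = (k - 3)*(k^2 - 4*k - 5) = (k - 3)*(k + 1)*(k - 5)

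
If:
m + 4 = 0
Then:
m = -4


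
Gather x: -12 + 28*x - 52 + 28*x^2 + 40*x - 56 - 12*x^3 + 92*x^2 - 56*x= -12*x^3 + 120*x^2 + 12*x - 120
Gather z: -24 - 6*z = -6*z - 24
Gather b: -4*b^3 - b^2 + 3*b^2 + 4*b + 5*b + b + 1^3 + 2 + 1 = -4*b^3 + 2*b^2 + 10*b + 4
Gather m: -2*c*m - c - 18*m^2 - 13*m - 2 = -c - 18*m^2 + m*(-2*c - 13) - 2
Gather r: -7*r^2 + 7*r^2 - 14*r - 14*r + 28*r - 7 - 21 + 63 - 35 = 0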